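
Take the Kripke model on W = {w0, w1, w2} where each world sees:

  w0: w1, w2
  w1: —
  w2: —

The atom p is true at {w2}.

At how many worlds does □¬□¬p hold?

2

w0: successors {w1, w2}; ¬□¬p there: w1:F, w2:F. ✗
w1: no successors, so □¬□¬p holds vacuously. ✓
w2: no successors, so □¬□¬p holds vacuously. ✓
Satisfying worlds: {w1, w2}.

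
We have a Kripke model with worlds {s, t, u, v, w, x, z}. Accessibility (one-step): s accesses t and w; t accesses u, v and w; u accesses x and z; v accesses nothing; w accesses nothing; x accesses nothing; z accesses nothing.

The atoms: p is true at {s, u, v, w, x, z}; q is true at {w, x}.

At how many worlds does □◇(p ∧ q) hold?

s: successors {t, w}; ◇(p ∧ q) there: t:T, w:F. ✗
t: successors {u, v, w}; ◇(p ∧ q) there: u:T, v:F, w:F. ✗
u: successors {x, z}; ◇(p ∧ q) there: x:F, z:F. ✗
v: no successors, so □◇(p ∧ q) holds vacuously. ✓
w: no successors, so □◇(p ∧ q) holds vacuously. ✓
x: no successors, so □◇(p ∧ q) holds vacuously. ✓
z: no successors, so □◇(p ∧ q) holds vacuously. ✓
Satisfying worlds: {v, w, x, z}.

4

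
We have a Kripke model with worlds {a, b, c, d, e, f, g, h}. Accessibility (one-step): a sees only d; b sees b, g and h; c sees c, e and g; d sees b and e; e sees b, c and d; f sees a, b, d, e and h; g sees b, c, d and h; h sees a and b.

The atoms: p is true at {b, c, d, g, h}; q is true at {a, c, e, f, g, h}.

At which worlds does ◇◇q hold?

{a, b, c, d, e, f, g, h}

a: successors {d}; ◇q there: d:T. ✓
b: successors {b, g, h}; ◇q there: b:T, g:T, h:T. ✓
c: successors {c, e, g}; ◇q there: c:T, e:T, g:T. ✓
d: successors {b, e}; ◇q there: b:T, e:T. ✓
e: successors {b, c, d}; ◇q there: b:T, c:T, d:T. ✓
f: successors {a, b, d, e, h}; ◇q there: a:F, b:T, d:T, e:T, h:T. ✓
g: successors {b, c, d, h}; ◇q there: b:T, c:T, d:T, h:T. ✓
h: successors {a, b}; ◇q there: a:F, b:T. ✓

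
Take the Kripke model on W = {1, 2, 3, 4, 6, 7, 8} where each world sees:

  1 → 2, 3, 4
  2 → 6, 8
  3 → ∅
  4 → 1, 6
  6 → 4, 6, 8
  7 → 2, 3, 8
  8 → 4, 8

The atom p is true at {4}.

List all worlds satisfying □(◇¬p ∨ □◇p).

1: successors {2, 3, 4}; ◇¬p ∨ □◇p there: 2:T, 3:T, 4:T. ✓
2: successors {6, 8}; ◇¬p ∨ □◇p there: 6:T, 8:T. ✓
3: no successors, so □(◇¬p ∨ □◇p) holds vacuously. ✓
4: successors {1, 6}; ◇¬p ∨ □◇p there: 1:T, 6:T. ✓
6: successors {4, 6, 8}; ◇¬p ∨ □◇p there: 4:T, 6:T, 8:T. ✓
7: successors {2, 3, 8}; ◇¬p ∨ □◇p there: 2:T, 3:T, 8:T. ✓
8: successors {4, 8}; ◇¬p ∨ □◇p there: 4:T, 8:T. ✓

{1, 2, 3, 4, 6, 7, 8}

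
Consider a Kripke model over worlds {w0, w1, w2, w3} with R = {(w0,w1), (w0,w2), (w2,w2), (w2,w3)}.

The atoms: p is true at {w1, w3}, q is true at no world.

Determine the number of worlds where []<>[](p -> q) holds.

2

w0: successors {w1, w2}; <>[](p -> q) there: w1:F, w2:T. ✗
w1: no successors, so []<>[](p -> q) holds vacuously. ✓
w2: successors {w2, w3}; <>[](p -> q) there: w2:T, w3:F. ✗
w3: no successors, so []<>[](p -> q) holds vacuously. ✓
Satisfying worlds: {w1, w3}.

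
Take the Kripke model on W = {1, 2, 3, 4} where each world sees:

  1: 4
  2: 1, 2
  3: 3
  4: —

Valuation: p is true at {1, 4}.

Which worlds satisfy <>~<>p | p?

{1, 3, 4}

1: <>~<>p is T, p is T. ✓
2: <>~<>p is F, p is F. ✗
3: <>~<>p is T, p is F. ✓
4: <>~<>p is F, p is T. ✓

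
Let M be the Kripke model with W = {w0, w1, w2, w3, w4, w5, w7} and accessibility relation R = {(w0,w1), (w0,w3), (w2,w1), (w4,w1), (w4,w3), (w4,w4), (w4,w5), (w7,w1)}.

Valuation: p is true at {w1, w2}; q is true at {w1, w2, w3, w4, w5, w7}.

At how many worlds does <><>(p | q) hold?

1

w0: successors {w1, w3}; <>(p | q) there: w1:F, w3:F. ✗
w1: no successors, so <><>(p | q) fails. ✗
w2: successors {w1}; <>(p | q) there: w1:F. ✗
w3: no successors, so <><>(p | q) fails. ✗
w4: successors {w1, w3, w4, w5}; <>(p | q) there: w1:F, w3:F, w4:T, w5:F. ✓
w5: no successors, so <><>(p | q) fails. ✗
w7: successors {w1}; <>(p | q) there: w1:F. ✗
Satisfying worlds: {w4}.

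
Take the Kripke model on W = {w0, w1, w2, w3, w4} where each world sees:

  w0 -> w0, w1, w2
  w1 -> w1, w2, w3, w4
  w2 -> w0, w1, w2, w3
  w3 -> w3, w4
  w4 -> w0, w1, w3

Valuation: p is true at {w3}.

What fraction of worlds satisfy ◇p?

4/5

w0: successors {w0, w1, w2}; p there: w0:F, w1:F, w2:F. ✗
w1: successors {w1, w2, w3, w4}; p there: w1:F, w2:F, w3:T, w4:F. ✓
w2: successors {w0, w1, w2, w3}; p there: w0:F, w1:F, w2:F, w3:T. ✓
w3: successors {w3, w4}; p there: w3:T, w4:F. ✓
w4: successors {w0, w1, w3}; p there: w0:F, w1:F, w3:T. ✓
That's 4 of 5 worlds, so 4/5.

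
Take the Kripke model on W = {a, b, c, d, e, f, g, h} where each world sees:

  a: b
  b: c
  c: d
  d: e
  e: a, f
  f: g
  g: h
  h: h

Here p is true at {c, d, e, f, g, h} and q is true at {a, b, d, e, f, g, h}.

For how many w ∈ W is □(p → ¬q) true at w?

2

a: successors {b}; p → ¬q there: b:T. ✓
b: successors {c}; p → ¬q there: c:T. ✓
c: successors {d}; p → ¬q there: d:F. ✗
d: successors {e}; p → ¬q there: e:F. ✗
e: successors {a, f}; p → ¬q there: a:T, f:F. ✗
f: successors {g}; p → ¬q there: g:F. ✗
g: successors {h}; p → ¬q there: h:F. ✗
h: successors {h}; p → ¬q there: h:F. ✗
Satisfying worlds: {a, b}.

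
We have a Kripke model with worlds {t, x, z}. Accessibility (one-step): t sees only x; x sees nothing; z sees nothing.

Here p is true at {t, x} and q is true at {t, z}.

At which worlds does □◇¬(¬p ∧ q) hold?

t: successors {x}; ◇¬(¬p ∧ q) there: x:F. ✗
x: no successors, so □◇¬(¬p ∧ q) holds vacuously. ✓
z: no successors, so □◇¬(¬p ∧ q) holds vacuously. ✓

{x, z}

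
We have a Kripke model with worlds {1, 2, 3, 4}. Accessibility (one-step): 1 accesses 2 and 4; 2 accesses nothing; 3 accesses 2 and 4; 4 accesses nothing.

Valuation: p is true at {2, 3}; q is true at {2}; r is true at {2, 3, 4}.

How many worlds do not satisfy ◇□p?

1: successors {2, 4}; □p there: 2:T, 4:T. ✓
2: no successors, so ◇□p fails. ✗
3: successors {2, 4}; □p there: 2:T, 4:T. ✓
4: no successors, so ◇□p fails. ✗
Satisfying worlds: {1, 3}.
So ◇□p fails at the other 2 worlds.

2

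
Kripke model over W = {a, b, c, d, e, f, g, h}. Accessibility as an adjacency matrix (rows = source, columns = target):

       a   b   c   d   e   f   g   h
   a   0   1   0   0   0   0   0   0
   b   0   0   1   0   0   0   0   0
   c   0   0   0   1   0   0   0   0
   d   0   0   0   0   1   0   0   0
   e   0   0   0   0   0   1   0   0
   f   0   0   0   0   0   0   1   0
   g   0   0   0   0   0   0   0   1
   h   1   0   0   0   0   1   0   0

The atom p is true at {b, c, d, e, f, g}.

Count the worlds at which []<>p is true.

7

a: successors {b}; <>p there: b:T. ✓
b: successors {c}; <>p there: c:T. ✓
c: successors {d}; <>p there: d:T. ✓
d: successors {e}; <>p there: e:T. ✓
e: successors {f}; <>p there: f:T. ✓
f: successors {g}; <>p there: g:F. ✗
g: successors {h}; <>p there: h:T. ✓
h: successors {a, f}; <>p there: a:T, f:T. ✓
Satisfying worlds: {a, b, c, d, e, g, h}.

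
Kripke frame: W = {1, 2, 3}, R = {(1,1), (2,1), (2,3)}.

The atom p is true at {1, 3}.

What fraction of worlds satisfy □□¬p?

1/3

1: successors {1}; □¬p there: 1:F. ✗
2: successors {1, 3}; □¬p there: 1:F, 3:T. ✗
3: no successors, so □□¬p holds vacuously. ✓
That's 1 of 3 worlds, so 1/3.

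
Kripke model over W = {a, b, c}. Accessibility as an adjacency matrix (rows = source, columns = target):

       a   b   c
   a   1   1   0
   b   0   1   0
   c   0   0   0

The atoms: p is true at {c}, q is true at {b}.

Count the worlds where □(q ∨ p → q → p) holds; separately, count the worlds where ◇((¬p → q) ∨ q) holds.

For □(q ∨ p → q → p):
a: successors {a, b}; q ∨ p → q → p there: a:T, b:F. ✗
b: successors {b}; q ∨ p → q → p there: b:F. ✗
c: no successors, so □(q ∨ p → q → p) holds vacuously. ✓
— 1 world.
For ◇((¬p → q) ∨ q):
a: successors {a, b}; (¬p → q) ∨ q there: a:F, b:T. ✓
b: successors {b}; (¬p → q) ∨ q there: b:T. ✓
c: no successors, so ◇((¬p → q) ∨ q) fails. ✗
— 2 worlds.

1 and 2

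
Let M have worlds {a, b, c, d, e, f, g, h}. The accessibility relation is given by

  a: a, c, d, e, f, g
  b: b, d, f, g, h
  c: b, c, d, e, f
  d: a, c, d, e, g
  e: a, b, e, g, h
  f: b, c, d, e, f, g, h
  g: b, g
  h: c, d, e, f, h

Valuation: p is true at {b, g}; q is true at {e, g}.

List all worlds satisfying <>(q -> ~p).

{a, b, c, d, e, f, g, h}

a: successors {a, c, d, e, f, g}; q -> ~p there: a:T, c:T, d:T, e:T, f:T, g:F. ✓
b: successors {b, d, f, g, h}; q -> ~p there: b:T, d:T, f:T, g:F, h:T. ✓
c: successors {b, c, d, e, f}; q -> ~p there: b:T, c:T, d:T, e:T, f:T. ✓
d: successors {a, c, d, e, g}; q -> ~p there: a:T, c:T, d:T, e:T, g:F. ✓
e: successors {a, b, e, g, h}; q -> ~p there: a:T, b:T, e:T, g:F, h:T. ✓
f: successors {b, c, d, e, f, g, h}; q -> ~p there: b:T, c:T, d:T, e:T, f:T, g:F, h:T. ✓
g: successors {b, g}; q -> ~p there: b:T, g:F. ✓
h: successors {c, d, e, f, h}; q -> ~p there: c:T, d:T, e:T, f:T, h:T. ✓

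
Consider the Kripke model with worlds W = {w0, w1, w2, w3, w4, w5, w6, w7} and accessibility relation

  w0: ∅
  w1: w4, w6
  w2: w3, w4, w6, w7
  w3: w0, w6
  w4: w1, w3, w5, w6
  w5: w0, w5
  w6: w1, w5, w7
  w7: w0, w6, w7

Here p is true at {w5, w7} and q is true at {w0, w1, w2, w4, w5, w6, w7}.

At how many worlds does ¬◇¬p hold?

w0: ◇¬p is F. ✓
w1: ◇¬p is T. ✗
w2: ◇¬p is T. ✗
w3: ◇¬p is T. ✗
w4: ◇¬p is T. ✗
w5: ◇¬p is T. ✗
w6: ◇¬p is T. ✗
w7: ◇¬p is T. ✗
Satisfying worlds: {w0}.

1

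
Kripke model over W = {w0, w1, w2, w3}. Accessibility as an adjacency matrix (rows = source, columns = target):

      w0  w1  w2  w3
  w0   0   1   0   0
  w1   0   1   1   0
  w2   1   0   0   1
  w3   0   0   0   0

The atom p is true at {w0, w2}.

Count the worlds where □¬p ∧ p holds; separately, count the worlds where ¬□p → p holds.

For □¬p ∧ p:
w0: □¬p is T, p is T. ✓
w1: □¬p is F, p is F. ✗
w2: □¬p is F, p is T. ✗
w3: □¬p is T, p is F. ✗
— 1 world.
For ¬□p → p:
w0: ¬□p is T, p is T. ✓
w1: ¬□p is T, p is F. ✗
w2: ¬□p is T, p is T. ✓
w3: ¬□p is F, p is F. ✓
— 3 worlds.

1 and 3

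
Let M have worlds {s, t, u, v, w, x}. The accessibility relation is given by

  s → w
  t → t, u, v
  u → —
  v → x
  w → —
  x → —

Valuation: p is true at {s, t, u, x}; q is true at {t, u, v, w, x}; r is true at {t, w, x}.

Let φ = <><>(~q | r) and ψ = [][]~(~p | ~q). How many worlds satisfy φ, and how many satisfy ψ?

For <><>(~q | r):
s: successors {w}; <>(~q | r) there: w:F. ✗
t: successors {t, u, v}; <>(~q | r) there: t:T, u:F, v:T. ✓
u: no successors, so <><>(~q | r) fails. ✗
v: successors {x}; <>(~q | r) there: x:F. ✗
w: no successors, so <><>(~q | r) fails. ✗
x: no successors, so <><>(~q | r) fails. ✗
— 1 world.
For [][]~(~p | ~q):
s: successors {w}; []~(~p | ~q) there: w:T. ✓
t: successors {t, u, v}; []~(~p | ~q) there: t:F, u:T, v:T. ✗
u: no successors, so [][]~(~p | ~q) holds vacuously. ✓
v: successors {x}; []~(~p | ~q) there: x:T. ✓
w: no successors, so [][]~(~p | ~q) holds vacuously. ✓
x: no successors, so [][]~(~p | ~q) holds vacuously. ✓
— 5 worlds.

1 and 5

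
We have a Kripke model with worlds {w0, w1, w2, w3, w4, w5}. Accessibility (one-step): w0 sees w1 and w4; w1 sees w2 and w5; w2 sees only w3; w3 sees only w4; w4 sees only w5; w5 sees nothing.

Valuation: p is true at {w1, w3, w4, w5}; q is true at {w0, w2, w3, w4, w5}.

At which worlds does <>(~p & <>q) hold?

w0: successors {w1, w4}; ~p & <>q there: w1:F, w4:F. ✗
w1: successors {w2, w5}; ~p & <>q there: w2:T, w5:F. ✓
w2: successors {w3}; ~p & <>q there: w3:F. ✗
w3: successors {w4}; ~p & <>q there: w4:F. ✗
w4: successors {w5}; ~p & <>q there: w5:F. ✗
w5: no successors, so <>(~p & <>q) fails. ✗

{w1}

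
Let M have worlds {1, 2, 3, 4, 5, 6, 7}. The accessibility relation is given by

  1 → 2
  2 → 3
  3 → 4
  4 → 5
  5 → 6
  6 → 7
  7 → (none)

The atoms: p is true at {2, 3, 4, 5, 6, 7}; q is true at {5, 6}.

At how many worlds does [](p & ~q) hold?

1: successors {2}; p & ~q there: 2:T. ✓
2: successors {3}; p & ~q there: 3:T. ✓
3: successors {4}; p & ~q there: 4:T. ✓
4: successors {5}; p & ~q there: 5:F. ✗
5: successors {6}; p & ~q there: 6:F. ✗
6: successors {7}; p & ~q there: 7:T. ✓
7: no successors, so [](p & ~q) holds vacuously. ✓
Satisfying worlds: {1, 2, 3, 6, 7}.

5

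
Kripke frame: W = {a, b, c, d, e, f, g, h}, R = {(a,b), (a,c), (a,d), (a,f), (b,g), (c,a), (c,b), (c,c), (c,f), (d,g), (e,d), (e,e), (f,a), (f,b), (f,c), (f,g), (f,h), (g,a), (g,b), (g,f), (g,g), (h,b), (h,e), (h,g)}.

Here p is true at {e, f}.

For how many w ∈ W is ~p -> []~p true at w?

a: ~p is T, []~p is F. ✗
b: ~p is T, []~p is T. ✓
c: ~p is T, []~p is F. ✗
d: ~p is T, []~p is T. ✓
e: ~p is F, []~p is F. ✓
f: ~p is F, []~p is T. ✓
g: ~p is T, []~p is F. ✗
h: ~p is T, []~p is F. ✗
Satisfying worlds: {b, d, e, f}.

4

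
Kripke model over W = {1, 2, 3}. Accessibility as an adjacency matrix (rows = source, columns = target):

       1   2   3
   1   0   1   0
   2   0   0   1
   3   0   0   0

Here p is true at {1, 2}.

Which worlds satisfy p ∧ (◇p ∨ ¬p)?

{1}

1: p is T, ◇p ∨ ¬p is T. ✓
2: p is T, ◇p ∨ ¬p is F. ✗
3: p is F, ◇p ∨ ¬p is T. ✗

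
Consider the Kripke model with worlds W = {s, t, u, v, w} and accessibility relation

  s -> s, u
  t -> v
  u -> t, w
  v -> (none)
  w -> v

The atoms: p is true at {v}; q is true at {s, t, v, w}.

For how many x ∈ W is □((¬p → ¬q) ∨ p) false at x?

s: successors {s, u}; (¬p → ¬q) ∨ p there: s:F, u:T. ✗
t: successors {v}; (¬p → ¬q) ∨ p there: v:T. ✓
u: successors {t, w}; (¬p → ¬q) ∨ p there: t:F, w:F. ✗
v: no successors, so □((¬p → ¬q) ∨ p) holds vacuously. ✓
w: successors {v}; (¬p → ¬q) ∨ p there: v:T. ✓
Satisfying worlds: {t, v, w}.
So □((¬p → ¬q) ∨ p) fails at the other 2 worlds.

2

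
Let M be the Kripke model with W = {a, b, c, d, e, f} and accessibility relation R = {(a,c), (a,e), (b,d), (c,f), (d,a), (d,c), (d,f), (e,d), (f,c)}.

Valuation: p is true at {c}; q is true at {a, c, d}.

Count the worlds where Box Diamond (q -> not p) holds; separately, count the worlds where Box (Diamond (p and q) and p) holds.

For Box Diamond (q -> not p):
a: successors {c, e}; Diamond (q -> not p) there: c:T, e:T. ✓
b: successors {d}; Diamond (q -> not p) there: d:T. ✓
c: successors {f}; Diamond (q -> not p) there: f:F. ✗
d: successors {a, c, f}; Diamond (q -> not p) there: a:T, c:T, f:F. ✗
e: successors {d}; Diamond (q -> not p) there: d:T. ✓
f: successors {c}; Diamond (q -> not p) there: c:T. ✓
— 4 worlds.
For Box (Diamond (p and q) and p):
a: successors {c, e}; Diamond (p and q) and p there: c:F, e:F. ✗
b: successors {d}; Diamond (p and q) and p there: d:F. ✗
c: successors {f}; Diamond (p and q) and p there: f:F. ✗
d: successors {a, c, f}; Diamond (p and q) and p there: a:F, c:F, f:F. ✗
e: successors {d}; Diamond (p and q) and p there: d:F. ✗
f: successors {c}; Diamond (p and q) and p there: c:F. ✗
— 0 worlds.

4 and 0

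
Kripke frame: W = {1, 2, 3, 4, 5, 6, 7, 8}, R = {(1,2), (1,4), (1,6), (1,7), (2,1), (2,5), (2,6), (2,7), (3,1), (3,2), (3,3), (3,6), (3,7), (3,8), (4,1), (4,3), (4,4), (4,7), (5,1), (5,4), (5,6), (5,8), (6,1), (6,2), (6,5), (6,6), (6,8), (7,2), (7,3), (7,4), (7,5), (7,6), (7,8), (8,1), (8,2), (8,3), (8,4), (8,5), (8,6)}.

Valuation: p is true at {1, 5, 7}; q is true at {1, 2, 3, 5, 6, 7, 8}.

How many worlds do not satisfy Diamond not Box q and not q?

1: Diamond not Box q is T, not q is F. ✗
2: Diamond not Box q is T, not q is F. ✗
3: Diamond not Box q is T, not q is F. ✗
4: Diamond not Box q is T, not q is T. ✓
5: Diamond not Box q is T, not q is F. ✗
6: Diamond not Box q is T, not q is F. ✗
7: Diamond not Box q is T, not q is F. ✗
8: Diamond not Box q is T, not q is F. ✗
Satisfying worlds: {4}.
So Diamond not Box q and not q fails at the other 7 worlds.

7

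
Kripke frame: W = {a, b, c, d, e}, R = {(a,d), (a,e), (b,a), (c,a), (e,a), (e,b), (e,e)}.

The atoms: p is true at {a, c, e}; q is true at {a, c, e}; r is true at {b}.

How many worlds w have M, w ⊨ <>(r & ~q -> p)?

4

a: successors {d, e}; r & ~q -> p there: d:T, e:T. ✓
b: successors {a}; r & ~q -> p there: a:T. ✓
c: successors {a}; r & ~q -> p there: a:T. ✓
d: no successors, so <>(r & ~q -> p) fails. ✗
e: successors {a, b, e}; r & ~q -> p there: a:T, b:F, e:T. ✓
Satisfying worlds: {a, b, c, e}.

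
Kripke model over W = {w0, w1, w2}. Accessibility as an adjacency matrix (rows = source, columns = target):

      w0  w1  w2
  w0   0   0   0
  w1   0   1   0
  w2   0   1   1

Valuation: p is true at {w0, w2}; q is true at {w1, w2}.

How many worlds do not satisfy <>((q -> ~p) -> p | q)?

w0: no successors, so <>((q -> ~p) -> p | q) fails. ✗
w1: successors {w1}; (q -> ~p) -> p | q there: w1:T. ✓
w2: successors {w1, w2}; (q -> ~p) -> p | q there: w1:T, w2:T. ✓
Satisfying worlds: {w1, w2}.
So <>((q -> ~p) -> p | q) fails at the other 1 world.

1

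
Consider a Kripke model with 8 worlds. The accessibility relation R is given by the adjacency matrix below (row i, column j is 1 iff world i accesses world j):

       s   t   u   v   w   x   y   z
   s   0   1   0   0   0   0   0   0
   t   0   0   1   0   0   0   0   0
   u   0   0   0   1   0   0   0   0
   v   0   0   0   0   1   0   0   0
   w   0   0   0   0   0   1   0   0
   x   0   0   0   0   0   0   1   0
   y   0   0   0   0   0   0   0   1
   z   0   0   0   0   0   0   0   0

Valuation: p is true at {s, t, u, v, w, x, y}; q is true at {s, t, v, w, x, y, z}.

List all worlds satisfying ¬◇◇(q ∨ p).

s: ◇◇(q ∨ p) is T. ✗
t: ◇◇(q ∨ p) is T. ✗
u: ◇◇(q ∨ p) is T. ✗
v: ◇◇(q ∨ p) is T. ✗
w: ◇◇(q ∨ p) is T. ✗
x: ◇◇(q ∨ p) is T. ✗
y: ◇◇(q ∨ p) is F. ✓
z: ◇◇(q ∨ p) is F. ✓

{y, z}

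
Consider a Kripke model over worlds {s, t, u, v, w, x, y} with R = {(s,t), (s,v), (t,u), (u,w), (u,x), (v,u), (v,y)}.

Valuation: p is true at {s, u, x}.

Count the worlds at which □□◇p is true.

4

s: successors {t, v}; □◇p there: t:T, v:F. ✗
t: successors {u}; □◇p there: u:F. ✗
u: successors {w, x}; □◇p there: w:T, x:T. ✓
v: successors {u, y}; □◇p there: u:F, y:T. ✗
w: no successors, so □□◇p holds vacuously. ✓
x: no successors, so □□◇p holds vacuously. ✓
y: no successors, so □□◇p holds vacuously. ✓
Satisfying worlds: {u, w, x, y}.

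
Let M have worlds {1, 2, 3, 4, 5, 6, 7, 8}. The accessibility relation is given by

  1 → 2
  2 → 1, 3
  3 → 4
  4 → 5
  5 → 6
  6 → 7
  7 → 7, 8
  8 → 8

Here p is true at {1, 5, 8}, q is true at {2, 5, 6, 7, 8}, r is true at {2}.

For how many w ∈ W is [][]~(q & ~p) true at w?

1: successors {2}; []~(q & ~p) there: 2:T. ✓
2: successors {1, 3}; []~(q & ~p) there: 1:F, 3:T. ✗
3: successors {4}; []~(q & ~p) there: 4:T. ✓
4: successors {5}; []~(q & ~p) there: 5:F. ✗
5: successors {6}; []~(q & ~p) there: 6:F. ✗
6: successors {7}; []~(q & ~p) there: 7:F. ✗
7: successors {7, 8}; []~(q & ~p) there: 7:F, 8:T. ✗
8: successors {8}; []~(q & ~p) there: 8:T. ✓
Satisfying worlds: {1, 3, 8}.

3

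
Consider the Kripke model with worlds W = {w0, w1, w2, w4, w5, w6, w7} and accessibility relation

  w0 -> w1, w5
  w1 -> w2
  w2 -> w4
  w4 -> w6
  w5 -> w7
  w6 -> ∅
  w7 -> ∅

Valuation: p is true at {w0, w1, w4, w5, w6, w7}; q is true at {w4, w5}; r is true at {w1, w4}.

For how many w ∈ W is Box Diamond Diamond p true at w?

w0: successors {w1, w5}; Diamond Diamond p there: w1:T, w5:F. ✗
w1: successors {w2}; Diamond Diamond p there: w2:T. ✓
w2: successors {w4}; Diamond Diamond p there: w4:F. ✗
w4: successors {w6}; Diamond Diamond p there: w6:F. ✗
w5: successors {w7}; Diamond Diamond p there: w7:F. ✗
w6: no successors, so Box Diamond Diamond p holds vacuously. ✓
w7: no successors, so Box Diamond Diamond p holds vacuously. ✓
Satisfying worlds: {w1, w6, w7}.

3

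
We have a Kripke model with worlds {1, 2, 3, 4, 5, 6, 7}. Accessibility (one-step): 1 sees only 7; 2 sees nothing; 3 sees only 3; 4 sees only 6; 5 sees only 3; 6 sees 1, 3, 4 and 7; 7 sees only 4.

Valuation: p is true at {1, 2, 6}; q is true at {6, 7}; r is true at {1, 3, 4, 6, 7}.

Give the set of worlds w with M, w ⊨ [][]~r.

{2}

1: successors {7}; []~r there: 7:F. ✗
2: no successors, so [][]~r holds vacuously. ✓
3: successors {3}; []~r there: 3:F. ✗
4: successors {6}; []~r there: 6:F. ✗
5: successors {3}; []~r there: 3:F. ✗
6: successors {1, 3, 4, 7}; []~r there: 1:F, 3:F, 4:F, 7:F. ✗
7: successors {4}; []~r there: 4:F. ✗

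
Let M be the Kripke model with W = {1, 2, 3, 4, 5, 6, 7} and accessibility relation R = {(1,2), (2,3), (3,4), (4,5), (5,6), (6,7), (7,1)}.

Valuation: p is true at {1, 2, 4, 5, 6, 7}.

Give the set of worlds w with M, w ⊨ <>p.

{1, 3, 4, 5, 6, 7}

1: successors {2}; p there: 2:T. ✓
2: successors {3}; p there: 3:F. ✗
3: successors {4}; p there: 4:T. ✓
4: successors {5}; p there: 5:T. ✓
5: successors {6}; p there: 6:T. ✓
6: successors {7}; p there: 7:T. ✓
7: successors {1}; p there: 1:T. ✓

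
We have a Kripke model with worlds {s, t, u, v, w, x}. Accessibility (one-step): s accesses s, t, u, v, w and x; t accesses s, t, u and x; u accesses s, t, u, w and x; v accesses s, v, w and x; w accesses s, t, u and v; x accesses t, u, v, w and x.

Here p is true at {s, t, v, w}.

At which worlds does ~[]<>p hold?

s: []<>p is T. ✗
t: []<>p is T. ✗
u: []<>p is T. ✗
v: []<>p is T. ✗
w: []<>p is T. ✗
x: []<>p is T. ✗

∅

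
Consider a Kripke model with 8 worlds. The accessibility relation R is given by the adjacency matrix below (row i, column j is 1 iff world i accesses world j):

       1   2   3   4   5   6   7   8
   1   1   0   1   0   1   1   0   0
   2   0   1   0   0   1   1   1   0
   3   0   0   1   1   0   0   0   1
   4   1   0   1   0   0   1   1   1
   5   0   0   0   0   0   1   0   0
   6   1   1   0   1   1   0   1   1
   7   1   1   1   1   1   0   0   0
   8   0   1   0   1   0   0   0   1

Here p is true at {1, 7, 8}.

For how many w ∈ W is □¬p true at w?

1: successors {1, 3, 5, 6}; ¬p there: 1:F, 3:T, 5:T, 6:T. ✗
2: successors {2, 5, 6, 7}; ¬p there: 2:T, 5:T, 6:T, 7:F. ✗
3: successors {3, 4, 8}; ¬p there: 3:T, 4:T, 8:F. ✗
4: successors {1, 3, 6, 7, 8}; ¬p there: 1:F, 3:T, 6:T, 7:F, 8:F. ✗
5: successors {6}; ¬p there: 6:T. ✓
6: successors {1, 2, 4, 5, 7, 8}; ¬p there: 1:F, 2:T, 4:T, 5:T, 7:F, 8:F. ✗
7: successors {1, 2, 3, 4, 5}; ¬p there: 1:F, 2:T, 3:T, 4:T, 5:T. ✗
8: successors {2, 4, 8}; ¬p there: 2:T, 4:T, 8:F. ✗
Satisfying worlds: {5}.

1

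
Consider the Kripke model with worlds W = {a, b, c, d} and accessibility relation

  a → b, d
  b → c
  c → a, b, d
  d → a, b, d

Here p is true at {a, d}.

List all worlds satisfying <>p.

{a, c, d}

a: successors {b, d}; p there: b:F, d:T. ✓
b: successors {c}; p there: c:F. ✗
c: successors {a, b, d}; p there: a:T, b:F, d:T. ✓
d: successors {a, b, d}; p there: a:T, b:F, d:T. ✓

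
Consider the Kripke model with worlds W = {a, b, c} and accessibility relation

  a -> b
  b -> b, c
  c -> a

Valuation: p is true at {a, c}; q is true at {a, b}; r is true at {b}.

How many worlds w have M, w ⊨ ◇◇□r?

a: successors {b}; ◇□r there: b:F. ✗
b: successors {b, c}; ◇□r there: b:F, c:T. ✓
c: successors {a}; ◇□r there: a:F. ✗
Satisfying worlds: {b}.

1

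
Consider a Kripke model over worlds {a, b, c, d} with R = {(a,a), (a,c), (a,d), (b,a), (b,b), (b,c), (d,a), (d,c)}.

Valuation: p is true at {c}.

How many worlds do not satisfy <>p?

1

a: successors {a, c, d}; p there: a:F, c:T, d:F. ✓
b: successors {a, b, c}; p there: a:F, b:F, c:T. ✓
c: no successors, so <>p fails. ✗
d: successors {a, c}; p there: a:F, c:T. ✓
Satisfying worlds: {a, b, d}.
So <>p fails at the other 1 world.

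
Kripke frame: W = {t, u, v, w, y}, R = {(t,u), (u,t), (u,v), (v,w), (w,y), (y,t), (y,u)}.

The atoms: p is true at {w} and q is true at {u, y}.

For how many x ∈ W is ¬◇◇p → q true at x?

t: ¬◇◇p is T, q is F. ✗
u: ¬◇◇p is F, q is T. ✓
v: ¬◇◇p is T, q is F. ✗
w: ¬◇◇p is T, q is F. ✗
y: ¬◇◇p is T, q is T. ✓
Satisfying worlds: {u, y}.

2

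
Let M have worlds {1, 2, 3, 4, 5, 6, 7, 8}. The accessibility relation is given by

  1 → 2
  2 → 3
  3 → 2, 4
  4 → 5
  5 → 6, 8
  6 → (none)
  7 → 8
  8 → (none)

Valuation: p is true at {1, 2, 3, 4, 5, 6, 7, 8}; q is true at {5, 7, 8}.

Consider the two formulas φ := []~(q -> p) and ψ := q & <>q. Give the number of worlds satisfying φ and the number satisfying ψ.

For []~(q -> p):
1: successors {2}; ~(q -> p) there: 2:F. ✗
2: successors {3}; ~(q -> p) there: 3:F. ✗
3: successors {2, 4}; ~(q -> p) there: 2:F, 4:F. ✗
4: successors {5}; ~(q -> p) there: 5:F. ✗
5: successors {6, 8}; ~(q -> p) there: 6:F, 8:F. ✗
6: no successors, so []~(q -> p) holds vacuously. ✓
7: successors {8}; ~(q -> p) there: 8:F. ✗
8: no successors, so []~(q -> p) holds vacuously. ✓
— 2 worlds.
For q & <>q:
1: q is F, <>q is F. ✗
2: q is F, <>q is F. ✗
3: q is F, <>q is F. ✗
4: q is F, <>q is T. ✗
5: q is T, <>q is T. ✓
6: q is F, <>q is F. ✗
7: q is T, <>q is T. ✓
8: q is T, <>q is F. ✗
— 2 worlds.

2 and 2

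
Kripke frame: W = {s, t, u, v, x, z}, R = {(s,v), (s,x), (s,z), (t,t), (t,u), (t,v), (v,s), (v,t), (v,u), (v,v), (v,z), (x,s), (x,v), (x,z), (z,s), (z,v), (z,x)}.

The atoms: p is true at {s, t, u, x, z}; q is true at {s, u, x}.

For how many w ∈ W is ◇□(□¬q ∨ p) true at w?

2

s: successors {v, x, z}; □(□¬q ∨ p) there: v:F, x:F, z:F. ✗
t: successors {t, u, v}; □(□¬q ∨ p) there: t:F, u:T, v:F. ✓
u: no successors, so ◇□(□¬q ∨ p) fails. ✗
v: successors {s, t, u, v, z}; □(□¬q ∨ p) there: s:F, t:F, u:T, v:F, z:F. ✓
x: successors {s, v, z}; □(□¬q ∨ p) there: s:F, v:F, z:F. ✗
z: successors {s, v, x}; □(□¬q ∨ p) there: s:F, v:F, x:F. ✗
Satisfying worlds: {t, v}.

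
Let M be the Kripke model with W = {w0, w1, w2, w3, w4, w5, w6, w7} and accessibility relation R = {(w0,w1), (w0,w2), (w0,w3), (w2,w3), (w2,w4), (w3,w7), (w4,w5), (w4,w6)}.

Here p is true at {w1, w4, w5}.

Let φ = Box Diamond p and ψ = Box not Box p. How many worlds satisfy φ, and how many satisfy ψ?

4 and 5

For Box Diamond p:
w0: successors {w1, w2, w3}; Diamond p there: w1:F, w2:T, w3:F. ✗
w1: no successors, so Box Diamond p holds vacuously. ✓
w2: successors {w3, w4}; Diamond p there: w3:F, w4:T. ✗
w3: successors {w7}; Diamond p there: w7:F. ✗
w4: successors {w5, w6}; Diamond p there: w5:F, w6:F. ✗
w5: no successors, so Box Diamond p holds vacuously. ✓
w6: no successors, so Box Diamond p holds vacuously. ✓
w7: no successors, so Box Diamond p holds vacuously. ✓
— 4 worlds.
For Box not Box p:
w0: successors {w1, w2, w3}; not Box p there: w1:F, w2:T, w3:T. ✗
w1: no successors, so Box not Box p holds vacuously. ✓
w2: successors {w3, w4}; not Box p there: w3:T, w4:T. ✓
w3: successors {w7}; not Box p there: w7:F. ✗
w4: successors {w5, w6}; not Box p there: w5:F, w6:F. ✗
w5: no successors, so Box not Box p holds vacuously. ✓
w6: no successors, so Box not Box p holds vacuously. ✓
w7: no successors, so Box not Box p holds vacuously. ✓
— 5 worlds.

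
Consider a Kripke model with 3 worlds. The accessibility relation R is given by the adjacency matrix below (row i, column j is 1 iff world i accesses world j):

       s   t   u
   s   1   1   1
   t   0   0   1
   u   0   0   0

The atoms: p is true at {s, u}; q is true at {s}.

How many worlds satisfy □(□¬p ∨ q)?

s: successors {s, t, u}; □¬p ∨ q there: s:T, t:F, u:T. ✗
t: successors {u}; □¬p ∨ q there: u:T. ✓
u: no successors, so □(□¬p ∨ q) holds vacuously. ✓
Satisfying worlds: {t, u}.

2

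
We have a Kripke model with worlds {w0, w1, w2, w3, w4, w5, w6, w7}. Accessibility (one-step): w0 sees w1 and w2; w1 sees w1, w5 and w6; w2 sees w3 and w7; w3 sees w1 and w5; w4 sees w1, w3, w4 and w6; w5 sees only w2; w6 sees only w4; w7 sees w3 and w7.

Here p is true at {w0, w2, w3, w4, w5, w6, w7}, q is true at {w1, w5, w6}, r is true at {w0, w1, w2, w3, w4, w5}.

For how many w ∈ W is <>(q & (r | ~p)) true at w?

w0: successors {w1, w2}; q & (r | ~p) there: w1:T, w2:F. ✓
w1: successors {w1, w5, w6}; q & (r | ~p) there: w1:T, w5:T, w6:F. ✓
w2: successors {w3, w7}; q & (r | ~p) there: w3:F, w7:F. ✗
w3: successors {w1, w5}; q & (r | ~p) there: w1:T, w5:T. ✓
w4: successors {w1, w3, w4, w6}; q & (r | ~p) there: w1:T, w3:F, w4:F, w6:F. ✓
w5: successors {w2}; q & (r | ~p) there: w2:F. ✗
w6: successors {w4}; q & (r | ~p) there: w4:F. ✗
w7: successors {w3, w7}; q & (r | ~p) there: w3:F, w7:F. ✗
Satisfying worlds: {w0, w1, w3, w4}.

4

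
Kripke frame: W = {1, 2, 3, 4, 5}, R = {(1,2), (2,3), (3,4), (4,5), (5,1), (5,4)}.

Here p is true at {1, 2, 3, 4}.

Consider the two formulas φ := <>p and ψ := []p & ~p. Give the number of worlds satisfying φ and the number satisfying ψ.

4 and 1

For <>p:
1: successors {2}; p there: 2:T. ✓
2: successors {3}; p there: 3:T. ✓
3: successors {4}; p there: 4:T. ✓
4: successors {5}; p there: 5:F. ✗
5: successors {1, 4}; p there: 1:T, 4:T. ✓
— 4 worlds.
For []p & ~p:
1: []p is T, ~p is F. ✗
2: []p is T, ~p is F. ✗
3: []p is T, ~p is F. ✗
4: []p is F, ~p is F. ✗
5: []p is T, ~p is T. ✓
— 1 world.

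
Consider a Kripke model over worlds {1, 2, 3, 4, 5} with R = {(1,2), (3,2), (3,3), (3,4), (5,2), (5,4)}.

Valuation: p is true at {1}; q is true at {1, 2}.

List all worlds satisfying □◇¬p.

{2, 4}

1: successors {2}; ◇¬p there: 2:F. ✗
2: no successors, so □◇¬p holds vacuously. ✓
3: successors {2, 3, 4}; ◇¬p there: 2:F, 3:T, 4:F. ✗
4: no successors, so □◇¬p holds vacuously. ✓
5: successors {2, 4}; ◇¬p there: 2:F, 4:F. ✗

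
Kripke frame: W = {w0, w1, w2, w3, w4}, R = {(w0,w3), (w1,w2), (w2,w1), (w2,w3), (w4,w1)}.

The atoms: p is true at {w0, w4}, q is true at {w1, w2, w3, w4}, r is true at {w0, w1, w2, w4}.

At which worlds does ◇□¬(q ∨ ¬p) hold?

w0: successors {w3}; □¬(q ∨ ¬p) there: w3:T. ✓
w1: successors {w2}; □¬(q ∨ ¬p) there: w2:F. ✗
w2: successors {w1, w3}; □¬(q ∨ ¬p) there: w1:F, w3:T. ✓
w3: no successors, so ◇□¬(q ∨ ¬p) fails. ✗
w4: successors {w1}; □¬(q ∨ ¬p) there: w1:F. ✗

{w0, w2}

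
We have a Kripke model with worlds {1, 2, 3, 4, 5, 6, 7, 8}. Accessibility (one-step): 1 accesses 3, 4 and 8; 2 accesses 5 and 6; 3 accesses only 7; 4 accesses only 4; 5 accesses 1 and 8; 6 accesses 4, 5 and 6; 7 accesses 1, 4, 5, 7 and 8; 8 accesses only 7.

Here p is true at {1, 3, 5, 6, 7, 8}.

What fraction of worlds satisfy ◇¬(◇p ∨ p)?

1/2

1: successors {3, 4, 8}; ¬(◇p ∨ p) there: 3:F, 4:T, 8:F. ✓
2: successors {5, 6}; ¬(◇p ∨ p) there: 5:F, 6:F. ✗
3: successors {7}; ¬(◇p ∨ p) there: 7:F. ✗
4: successors {4}; ¬(◇p ∨ p) there: 4:T. ✓
5: successors {1, 8}; ¬(◇p ∨ p) there: 1:F, 8:F. ✗
6: successors {4, 5, 6}; ¬(◇p ∨ p) there: 4:T, 5:F, 6:F. ✓
7: successors {1, 4, 5, 7, 8}; ¬(◇p ∨ p) there: 1:F, 4:T, 5:F, 7:F, 8:F. ✓
8: successors {7}; ¬(◇p ∨ p) there: 7:F. ✗
That's 4 of 8 worlds, so 4/8 = 1/2.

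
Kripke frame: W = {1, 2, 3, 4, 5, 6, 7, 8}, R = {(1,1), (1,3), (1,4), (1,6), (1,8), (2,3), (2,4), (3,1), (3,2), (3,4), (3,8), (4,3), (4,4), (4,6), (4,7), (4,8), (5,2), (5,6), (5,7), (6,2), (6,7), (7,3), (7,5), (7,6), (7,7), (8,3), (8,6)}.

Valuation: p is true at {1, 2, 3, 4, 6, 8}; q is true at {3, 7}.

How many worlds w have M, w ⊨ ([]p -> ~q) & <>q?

1: []p -> ~q is T, <>q is T. ✓
2: []p -> ~q is T, <>q is T. ✓
3: []p -> ~q is F, <>q is F. ✗
4: []p -> ~q is T, <>q is T. ✓
5: []p -> ~q is T, <>q is T. ✓
6: []p -> ~q is T, <>q is T. ✓
7: []p -> ~q is T, <>q is T. ✓
8: []p -> ~q is T, <>q is T. ✓
Satisfying worlds: {1, 2, 4, 5, 6, 7, 8}.

7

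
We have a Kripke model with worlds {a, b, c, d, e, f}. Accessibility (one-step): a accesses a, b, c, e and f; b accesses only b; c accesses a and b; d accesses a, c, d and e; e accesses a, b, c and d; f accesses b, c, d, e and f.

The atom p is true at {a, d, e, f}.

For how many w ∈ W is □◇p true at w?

a: successors {a, b, c, e, f}; ◇p there: a:T, b:F, c:T, e:T, f:T. ✗
b: successors {b}; ◇p there: b:F. ✗
c: successors {a, b}; ◇p there: a:T, b:F. ✗
d: successors {a, c, d, e}; ◇p there: a:T, c:T, d:T, e:T. ✓
e: successors {a, b, c, d}; ◇p there: a:T, b:F, c:T, d:T. ✗
f: successors {b, c, d, e, f}; ◇p there: b:F, c:T, d:T, e:T, f:T. ✗
Satisfying worlds: {d}.

1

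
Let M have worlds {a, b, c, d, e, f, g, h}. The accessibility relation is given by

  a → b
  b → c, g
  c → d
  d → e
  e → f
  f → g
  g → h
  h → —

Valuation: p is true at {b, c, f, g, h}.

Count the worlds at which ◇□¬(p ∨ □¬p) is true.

a: successors {b}; □¬(p ∨ □¬p) there: b:F. ✗
b: successors {c, g}; □¬(p ∨ □¬p) there: c:F, g:F. ✗
c: successors {d}; □¬(p ∨ □¬p) there: d:T. ✓
d: successors {e}; □¬(p ∨ □¬p) there: e:F. ✗
e: successors {f}; □¬(p ∨ □¬p) there: f:F. ✗
f: successors {g}; □¬(p ∨ □¬p) there: g:F. ✗
g: successors {h}; □¬(p ∨ □¬p) there: h:T. ✓
h: no successors, so ◇□¬(p ∨ □¬p) fails. ✗
Satisfying worlds: {c, g}.

2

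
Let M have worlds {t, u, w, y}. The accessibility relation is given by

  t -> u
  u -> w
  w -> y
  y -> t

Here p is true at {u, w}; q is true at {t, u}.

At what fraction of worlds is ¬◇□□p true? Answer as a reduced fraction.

1/2

t: ◇□□p is F. ✓
u: ◇□□p is F. ✓
w: ◇□□p is T. ✗
y: ◇□□p is T. ✗
That's 2 of 4 worlds, so 2/4 = 1/2.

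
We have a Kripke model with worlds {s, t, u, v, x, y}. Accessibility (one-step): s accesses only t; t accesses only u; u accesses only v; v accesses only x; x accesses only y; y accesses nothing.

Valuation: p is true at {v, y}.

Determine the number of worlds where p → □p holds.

s: p is F, □p is F. ✓
t: p is F, □p is F. ✓
u: p is F, □p is T. ✓
v: p is T, □p is F. ✗
x: p is F, □p is T. ✓
y: p is T, □p is T. ✓
Satisfying worlds: {s, t, u, x, y}.

5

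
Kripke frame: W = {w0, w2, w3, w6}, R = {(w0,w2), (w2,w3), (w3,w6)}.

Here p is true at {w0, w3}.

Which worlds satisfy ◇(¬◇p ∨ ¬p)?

w0: successors {w2}; ¬◇p ∨ ¬p there: w2:T. ✓
w2: successors {w3}; ¬◇p ∨ ¬p there: w3:T. ✓
w3: successors {w6}; ¬◇p ∨ ¬p there: w6:T. ✓
w6: no successors, so ◇(¬◇p ∨ ¬p) fails. ✗

{w0, w2, w3}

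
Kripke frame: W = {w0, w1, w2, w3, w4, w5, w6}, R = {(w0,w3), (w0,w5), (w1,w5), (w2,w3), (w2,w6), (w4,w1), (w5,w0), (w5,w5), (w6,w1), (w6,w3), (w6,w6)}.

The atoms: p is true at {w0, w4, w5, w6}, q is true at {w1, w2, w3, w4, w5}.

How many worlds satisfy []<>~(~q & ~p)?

4

w0: successors {w3, w5}; <>~(~q & ~p) there: w3:F, w5:T. ✗
w1: successors {w5}; <>~(~q & ~p) there: w5:T. ✓
w2: successors {w3, w6}; <>~(~q & ~p) there: w3:F, w6:T. ✗
w3: no successors, so []<>~(~q & ~p) holds vacuously. ✓
w4: successors {w1}; <>~(~q & ~p) there: w1:T. ✓
w5: successors {w0, w5}; <>~(~q & ~p) there: w0:T, w5:T. ✓
w6: successors {w1, w3, w6}; <>~(~q & ~p) there: w1:T, w3:F, w6:T. ✗
Satisfying worlds: {w1, w3, w4, w5}.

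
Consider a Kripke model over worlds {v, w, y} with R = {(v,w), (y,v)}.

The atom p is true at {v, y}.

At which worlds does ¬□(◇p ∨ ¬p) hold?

v: □(◇p ∨ ¬p) is T. ✗
w: □(◇p ∨ ¬p) is T. ✗
y: □(◇p ∨ ¬p) is F. ✓

{y}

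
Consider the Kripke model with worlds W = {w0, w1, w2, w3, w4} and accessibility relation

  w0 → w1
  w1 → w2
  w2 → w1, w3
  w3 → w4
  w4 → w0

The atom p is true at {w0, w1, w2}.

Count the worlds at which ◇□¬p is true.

1

w0: successors {w1}; □¬p there: w1:F. ✗
w1: successors {w2}; □¬p there: w2:F. ✗
w2: successors {w1, w3}; □¬p there: w1:F, w3:T. ✓
w3: successors {w4}; □¬p there: w4:F. ✗
w4: successors {w0}; □¬p there: w0:F. ✗
Satisfying worlds: {w2}.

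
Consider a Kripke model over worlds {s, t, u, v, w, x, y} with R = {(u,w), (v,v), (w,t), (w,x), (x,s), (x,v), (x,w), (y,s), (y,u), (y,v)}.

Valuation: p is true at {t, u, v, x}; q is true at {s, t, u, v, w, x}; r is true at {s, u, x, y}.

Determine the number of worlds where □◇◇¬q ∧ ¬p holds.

s: □◇◇¬q is T, ¬p is T. ✓
t: □◇◇¬q is T, ¬p is F. ✗
u: □◇◇¬q is F, ¬p is F. ✗
v: □◇◇¬q is F, ¬p is F. ✗
w: □◇◇¬q is F, ¬p is T. ✗
x: □◇◇¬q is F, ¬p is F. ✗
y: □◇◇¬q is F, ¬p is T. ✗
Satisfying worlds: {s}.

1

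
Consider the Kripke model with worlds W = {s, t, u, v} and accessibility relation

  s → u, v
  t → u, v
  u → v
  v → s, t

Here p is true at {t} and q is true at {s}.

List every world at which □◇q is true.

s: successors {u, v}; ◇q there: u:F, v:T. ✗
t: successors {u, v}; ◇q there: u:F, v:T. ✗
u: successors {v}; ◇q there: v:T. ✓
v: successors {s, t}; ◇q there: s:F, t:F. ✗

{u}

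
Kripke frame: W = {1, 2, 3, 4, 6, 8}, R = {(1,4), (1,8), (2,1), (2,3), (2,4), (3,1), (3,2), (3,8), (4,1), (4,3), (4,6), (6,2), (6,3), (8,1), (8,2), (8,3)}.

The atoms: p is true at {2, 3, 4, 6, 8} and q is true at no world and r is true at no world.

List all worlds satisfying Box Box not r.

1: successors {4, 8}; Box not r there: 4:T, 8:T. ✓
2: successors {1, 3, 4}; Box not r there: 1:T, 3:T, 4:T. ✓
3: successors {1, 2, 8}; Box not r there: 1:T, 2:T, 8:T. ✓
4: successors {1, 3, 6}; Box not r there: 1:T, 3:T, 6:T. ✓
6: successors {2, 3}; Box not r there: 2:T, 3:T. ✓
8: successors {1, 2, 3}; Box not r there: 1:T, 2:T, 3:T. ✓

{1, 2, 3, 4, 6, 8}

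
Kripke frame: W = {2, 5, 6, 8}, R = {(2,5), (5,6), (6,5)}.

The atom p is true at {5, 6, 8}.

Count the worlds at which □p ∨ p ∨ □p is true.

2: □p is T, p ∨ □p is T. ✓
5: □p is T, p ∨ □p is T. ✓
6: □p is T, p ∨ □p is T. ✓
8: □p is T, p ∨ □p is T. ✓
Satisfying worlds: {2, 5, 6, 8}.

4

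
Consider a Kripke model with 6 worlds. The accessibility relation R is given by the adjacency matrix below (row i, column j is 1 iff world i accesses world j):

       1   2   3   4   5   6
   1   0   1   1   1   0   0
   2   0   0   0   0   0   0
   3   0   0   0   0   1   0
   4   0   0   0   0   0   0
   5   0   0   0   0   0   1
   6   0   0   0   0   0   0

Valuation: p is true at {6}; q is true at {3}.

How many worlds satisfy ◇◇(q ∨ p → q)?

1: successors {2, 3, 4}; ◇(q ∨ p → q) there: 2:F, 3:T, 4:F. ✓
2: no successors, so ◇◇(q ∨ p → q) fails. ✗
3: successors {5}; ◇(q ∨ p → q) there: 5:F. ✗
4: no successors, so ◇◇(q ∨ p → q) fails. ✗
5: successors {6}; ◇(q ∨ p → q) there: 6:F. ✗
6: no successors, so ◇◇(q ∨ p → q) fails. ✗
Satisfying worlds: {1}.

1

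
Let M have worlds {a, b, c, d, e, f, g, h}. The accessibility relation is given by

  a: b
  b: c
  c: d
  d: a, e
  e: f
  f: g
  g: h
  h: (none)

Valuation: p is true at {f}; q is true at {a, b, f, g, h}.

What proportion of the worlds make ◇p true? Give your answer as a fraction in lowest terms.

1/8

a: successors {b}; p there: b:F. ✗
b: successors {c}; p there: c:F. ✗
c: successors {d}; p there: d:F. ✗
d: successors {a, e}; p there: a:F, e:F. ✗
e: successors {f}; p there: f:T. ✓
f: successors {g}; p there: g:F. ✗
g: successors {h}; p there: h:F. ✗
h: no successors, so ◇p fails. ✗
That's 1 of 8 worlds, so 1/8.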